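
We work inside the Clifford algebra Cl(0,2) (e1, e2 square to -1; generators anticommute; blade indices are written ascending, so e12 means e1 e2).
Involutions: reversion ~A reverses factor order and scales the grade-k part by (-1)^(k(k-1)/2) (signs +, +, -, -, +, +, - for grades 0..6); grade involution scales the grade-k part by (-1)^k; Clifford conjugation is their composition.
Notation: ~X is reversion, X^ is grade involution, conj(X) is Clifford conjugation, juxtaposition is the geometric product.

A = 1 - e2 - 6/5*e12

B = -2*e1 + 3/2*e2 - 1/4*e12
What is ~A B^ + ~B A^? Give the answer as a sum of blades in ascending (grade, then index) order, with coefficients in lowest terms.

first term: -6/5 + 81/20*e1 + 9/10*e2 + 7/4*e12
second term: -6/5 - 81/20*e1 - 9/10*e2 - 7/4*e12
Answer: -12/5


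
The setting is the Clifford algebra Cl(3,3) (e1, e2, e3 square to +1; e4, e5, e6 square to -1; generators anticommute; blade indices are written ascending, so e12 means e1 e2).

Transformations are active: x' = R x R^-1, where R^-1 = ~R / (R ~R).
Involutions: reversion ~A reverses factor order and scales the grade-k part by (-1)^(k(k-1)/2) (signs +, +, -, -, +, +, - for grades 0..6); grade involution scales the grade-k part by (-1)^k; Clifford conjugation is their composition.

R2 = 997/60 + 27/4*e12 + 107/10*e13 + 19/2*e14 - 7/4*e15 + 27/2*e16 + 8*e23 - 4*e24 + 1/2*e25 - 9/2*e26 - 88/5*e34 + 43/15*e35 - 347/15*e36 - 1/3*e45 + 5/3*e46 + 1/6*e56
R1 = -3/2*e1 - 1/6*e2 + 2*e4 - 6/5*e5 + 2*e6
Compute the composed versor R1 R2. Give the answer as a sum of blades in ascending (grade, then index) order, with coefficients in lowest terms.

Distribute over the terms of R1 (each basis-blade product reordered to ascending indices, repeated generators contracted through their squares):
(-3/2*e1) R2 = -997/40*e1 - 81/8*e2 - 321/20*e3 - 57/4*e4 + 21/8*e5 - 81/4*e6 - 12*e123 + 6*e124 - 3/4*e125 + 27/4*e126 + 132/5*e134 - 43/10*e135 + 347/10*e136 + 1/2*e145 - 5/2*e146 - 1/4*e156
(-1/6*e2) R2 = 9/8*e1 - 997/360*e2 - 4/3*e3 + 2/3*e4 - 1/12*e5 + 3/4*e6 + 107/60*e123 + 19/12*e124 - 7/24*e125 + 9/4*e126 + 44/15*e234 - 43/90*e235 + 347/90*e236 + 1/18*e245 - 5/18*e246 - 1/36*e256
(2*e4) R2 = 19*e1 - 8*e2 - 176/5*e3 + 997/30*e4 + 2/3*e5 - 10/3*e6 + 27/2*e124 + 107/5*e134 + 7/2*e145 - 27*e146 + 16*e234 - e245 + 9*e246 - 86/15*e345 + 694/15*e346 + 1/3*e456
(-6/5*e5) R2 = 21/10*e1 - 3/5*e2 - 86/25*e3 + 2/5*e4 - 997/50*e5 + 1/5*e6 - 81/10*e125 - 321/25*e135 - 57/5*e145 + 81/5*e156 - 48/5*e235 + 24/5*e245 - 27/5*e256 + 528/25*e345 - 694/25*e356 + 2*e456
(2*e6) R2 = 27*e1 - 9*e2 - 694/15*e3 + 10/3*e4 + 1/3*e5 + 997/30*e6 + 27/2*e126 + 107/5*e136 + 19*e146 - 7/2*e156 + 16*e236 - 8*e246 + e256 - 176/5*e346 + 86/15*e356 - 2/3*e456
Summing the partial products and collecting blades:
Answer: 243/10*e1 - 5489/180*e2 - 10229/100*e3 + 1403/60*e4 - 9839/600*e5 + 53/5*e6 - 613/60*e123 + 253/12*e124 - 1097/120*e125 + 45/2*e126 + 239/5*e134 - 857/50*e135 + 561/10*e136 - 37/5*e145 - 21/2*e146 + 249/20*e156 + 284/15*e234 - 907/90*e235 + 1787/90*e236 + 347/90*e245 + 13/18*e246 - 797/180*e256 + 1154/75*e345 + 166/15*e346 - 1652/75*e356 + 5/3*e456


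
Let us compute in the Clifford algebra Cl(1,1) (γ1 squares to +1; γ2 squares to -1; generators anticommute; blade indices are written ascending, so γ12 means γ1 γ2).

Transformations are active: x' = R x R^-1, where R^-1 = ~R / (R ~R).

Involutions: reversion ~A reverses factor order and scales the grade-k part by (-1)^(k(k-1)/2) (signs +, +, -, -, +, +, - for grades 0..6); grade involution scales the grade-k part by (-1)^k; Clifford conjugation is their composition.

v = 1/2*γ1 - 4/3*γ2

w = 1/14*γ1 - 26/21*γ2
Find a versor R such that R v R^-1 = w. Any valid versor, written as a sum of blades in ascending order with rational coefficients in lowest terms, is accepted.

Construction: equal norms (both -55/36) license R = v + w = 4/7*γ1 - 18/7*γ2 — nothing changes along that direction, while (v - w)/2 changes sign, so v maps onto w.
Answer: 4/7*γ1 - 18/7*γ2


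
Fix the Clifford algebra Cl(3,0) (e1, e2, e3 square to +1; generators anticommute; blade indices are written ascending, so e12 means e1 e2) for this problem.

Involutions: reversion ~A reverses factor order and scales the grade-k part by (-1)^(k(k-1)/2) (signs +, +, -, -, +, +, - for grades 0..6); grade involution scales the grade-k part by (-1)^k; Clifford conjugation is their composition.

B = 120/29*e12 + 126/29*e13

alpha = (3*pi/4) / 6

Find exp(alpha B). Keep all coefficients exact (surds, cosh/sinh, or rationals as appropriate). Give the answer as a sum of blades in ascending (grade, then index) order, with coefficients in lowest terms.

B^2 term by term: the squares give (120/29)^2*(e12)^2 + (126/29)^2*(e13)^2 = 14400/841*(-1) + 15876/841*(-1) = -36 (each basis 2-blade squares to minus the product of its generators' squares); cross terms between blades sharing an index anticommute and cancel. So B^2 = -36.
B^2 = -36 — the series telescopes trigonometrically here: l = 6, alpha*l = 3*pi/4, so exp(alpha B) = cos(3*pi/4) + (sin(3*pi/4)/6)*B = -sqrt(2)/2 + (sqrt(2)/12)*B.
Answer: -sqrt(2)/2 + 10*sqrt(2)/29*e12 + 21*sqrt(2)/58*e13


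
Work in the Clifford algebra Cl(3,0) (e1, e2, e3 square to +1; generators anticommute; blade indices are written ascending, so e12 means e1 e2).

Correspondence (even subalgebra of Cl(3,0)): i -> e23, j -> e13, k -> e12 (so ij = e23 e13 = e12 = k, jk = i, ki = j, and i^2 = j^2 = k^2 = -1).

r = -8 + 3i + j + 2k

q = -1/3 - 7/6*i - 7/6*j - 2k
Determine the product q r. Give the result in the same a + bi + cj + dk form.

In blades: q = -1/3 - 2*e12 - 7/6*e13 - 7/6*e23, r = -8 + 2*e12 + e13 + 3*e23.
Distribute q over r term by term (generator squares from the signature, products reordered to ascending indices): (-1/3)*r = 8/3 - 2/3*e12 - 1/3*e13 - e23; (-2*e12)*r = 4 + 16*e12 - 6*e13 + 2*e23; (-7/6*e13)*r = 7/6 + 7/2*e12 + 28/3*e13 - 7/3*e23; (-7/6*e23)*r = 7/2 - 7/6*e12 + 7/3*e13 + 28/3*e23.
Sum: 34/3 + 53/3*e12 + 16/3*e13 + 8*e23; translating back through the correspondence:
Answer: 34/3 + 8i + 16/3*j + 53/3*k


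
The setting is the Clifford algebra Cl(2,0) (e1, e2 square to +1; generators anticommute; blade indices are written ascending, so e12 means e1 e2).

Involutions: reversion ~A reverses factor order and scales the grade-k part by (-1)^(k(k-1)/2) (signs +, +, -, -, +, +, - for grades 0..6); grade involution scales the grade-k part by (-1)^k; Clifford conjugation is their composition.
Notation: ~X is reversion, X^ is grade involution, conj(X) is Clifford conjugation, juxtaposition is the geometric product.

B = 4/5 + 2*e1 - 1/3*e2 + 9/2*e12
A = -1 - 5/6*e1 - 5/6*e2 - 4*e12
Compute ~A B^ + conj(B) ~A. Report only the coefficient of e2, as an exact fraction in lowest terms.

first term: -1567/90 + 77/12*e1 + 13/4*e2 - 146/45*e12
second term: 1673/90 + 15/4*e1 - 51/4*e2 + 434/45*e12
Answer: -19/2


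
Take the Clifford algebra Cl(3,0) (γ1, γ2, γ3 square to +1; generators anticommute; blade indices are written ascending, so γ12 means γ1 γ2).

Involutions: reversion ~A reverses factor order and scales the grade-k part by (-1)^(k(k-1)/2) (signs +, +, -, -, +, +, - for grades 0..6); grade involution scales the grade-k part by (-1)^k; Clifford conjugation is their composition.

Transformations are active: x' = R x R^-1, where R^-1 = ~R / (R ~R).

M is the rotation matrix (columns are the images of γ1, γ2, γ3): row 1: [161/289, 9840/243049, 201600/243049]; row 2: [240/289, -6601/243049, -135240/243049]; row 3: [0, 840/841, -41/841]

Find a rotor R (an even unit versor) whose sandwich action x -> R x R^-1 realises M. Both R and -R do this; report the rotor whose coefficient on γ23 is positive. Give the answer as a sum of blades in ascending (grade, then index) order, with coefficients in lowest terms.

Method: write R = a + b12*γ12 + b13*γ13 + b23*γ23 with a^2 + b12^2 + b13^2 + b23^2 = 1 (so R^-1 = ~R). Expanding the columns R e_j ~R gives tr M = 4a^2 - 1 and, from the antisymmetric part, M21 - M12 = -4a*b12, M13 - M31 = 4a*b13, M32 - M23 = -4a*b23.
Here tr M = 116951/243049, so a^2 = (1 + tr M)/4 = 90000/243049 and a = ±300/493. Taking a = 300/493: M21 - M12 = 192000/243049, M13 - M31 = 201600/243049, M32 - M23 = 378000/243049, giving b12 = -160/493, b13 = 168/493, b23 = -315/493, i.e. R = 300/493 - 160/493*γ12 + 168/493*γ13 - 315/493*γ23.
Its γ23 coefficient is negative, so report the other preimage -R.
Answer: -300/493 + 160/493*γ12 - 168/493*γ13 + 315/493*γ23. Sheet selection: the two-to-one cover makes ±R indistinguishable at the matrix level (trace 116951/243049), so uniqueness comes from the required sign on γ23.


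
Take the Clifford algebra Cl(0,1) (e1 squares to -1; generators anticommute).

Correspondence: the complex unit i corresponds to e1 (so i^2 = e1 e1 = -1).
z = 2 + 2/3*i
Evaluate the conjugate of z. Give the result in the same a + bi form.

In blades: z = 2 + 2/3*e1.
Conjugation here is Clifford conjugation: the scalar is fixed and the grade-1 and grade-2 blades all flip sign, giving 2 - 2/3*e1; translating back:
Answer: 2 - 2/3*i


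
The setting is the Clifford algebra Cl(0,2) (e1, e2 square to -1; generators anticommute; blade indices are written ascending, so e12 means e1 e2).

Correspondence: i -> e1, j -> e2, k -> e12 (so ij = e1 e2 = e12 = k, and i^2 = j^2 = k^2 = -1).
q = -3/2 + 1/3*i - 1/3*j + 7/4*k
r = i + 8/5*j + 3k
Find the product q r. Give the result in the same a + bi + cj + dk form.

In blades: q = -3/2 + 1/3*e1 - 1/3*e2 + 7/4*e12, r = e1 + 8/5*e2 + 3*e12.
Distribute q over r term by term (generator squares from the signature, products reordered to ascending indices): (-3/2)*r = -3/2*e1 - 12/5*e2 - 9/2*e12; (1/3*e1)*r = -1/3 - e2 + 8/15*e12; (-1/3*e2)*r = 8/15 - e1 + 1/3*e12; (7/4*e12)*r = -21/4 - 14/5*e1 + 7/4*e2.
Sum: -101/20 - 53/10*e1 - 33/20*e2 - 109/30*e12; translating back through the correspondence:
Answer: -101/20 - 53/10*i - 33/20*j - 109/30*k


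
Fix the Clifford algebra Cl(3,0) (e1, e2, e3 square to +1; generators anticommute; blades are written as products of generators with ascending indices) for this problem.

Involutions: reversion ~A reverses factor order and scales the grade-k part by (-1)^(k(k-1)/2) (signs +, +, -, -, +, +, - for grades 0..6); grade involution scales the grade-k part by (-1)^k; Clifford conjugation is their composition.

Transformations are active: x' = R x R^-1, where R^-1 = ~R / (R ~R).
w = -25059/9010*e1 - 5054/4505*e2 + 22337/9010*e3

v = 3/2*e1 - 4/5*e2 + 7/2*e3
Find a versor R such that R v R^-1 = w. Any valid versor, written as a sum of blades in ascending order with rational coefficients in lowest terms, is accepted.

Take R = v + w = -5772/4505*e1 - 8658/4505*e2 + 26936/4505*e3. Because q(v) = q(w) = 757/50, conjugation by R sends v exactly to w.
Answer: -5772/4505*e1 - 8658/4505*e2 + 26936/4505*e3


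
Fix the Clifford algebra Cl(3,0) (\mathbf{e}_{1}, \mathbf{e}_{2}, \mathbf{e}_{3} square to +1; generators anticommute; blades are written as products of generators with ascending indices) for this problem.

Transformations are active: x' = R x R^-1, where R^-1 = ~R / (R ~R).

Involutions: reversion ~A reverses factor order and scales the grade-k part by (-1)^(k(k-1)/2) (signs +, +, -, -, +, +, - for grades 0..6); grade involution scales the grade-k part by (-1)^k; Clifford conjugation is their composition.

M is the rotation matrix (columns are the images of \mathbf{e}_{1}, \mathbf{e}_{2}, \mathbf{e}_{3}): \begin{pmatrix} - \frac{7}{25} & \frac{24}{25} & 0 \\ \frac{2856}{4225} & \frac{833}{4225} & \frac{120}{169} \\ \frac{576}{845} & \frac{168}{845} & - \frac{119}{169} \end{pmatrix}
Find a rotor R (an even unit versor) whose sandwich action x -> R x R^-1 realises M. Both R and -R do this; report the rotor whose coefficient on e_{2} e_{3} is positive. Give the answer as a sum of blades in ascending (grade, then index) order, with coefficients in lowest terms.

Method: write R = a + b12*e_{1} e_{2} + b13*e_{1} e_{3} + b23*e_{2} e_{3} with a^2 + b12^2 + b13^2 + b23^2 = 1 (so R^-1 = ~R). Expanding the columns R e_j ~R gives tr M = 4a^2 - 1 and, from the antisymmetric part, M21 - M12 = -4a*b12, M13 - M31 = 4a*b13, M32 - M23 = -4a*b23.
Here tr M = -\frac{133}{169}, so a^2 = (1 + tr M)/4 = \frac{9}{169} and a = ±\frac{3}{13}. Taking a = \frac{3}{13}: M21 - M12 = -\frac{48}{169}, M13 - M31 = -\frac{576}{845}, M32 - M23 = -\frac{432}{845}, giving b12 = \frac{4}{13}, b13 = -\frac{48}{65}, b23 = \frac{36}{65}, i.e. R = \frac{3}{13} + \frac{4}{13} e_{1} e_{2} - \frac{48}{65} e_{1} e_{3} + \frac{36}{65} e_{2} e_{3}.
Its e_{2} e_{3} coefficient is already positive.
Answer: \frac{3}{13} + \frac{4}{13} e_{1} e_{2} - \frac{48}{65} e_{1} e_{3} + \frac{36}{65} e_{2} e_{3}. Uniqueness: Spin(3) -> SO(3) maps R and -R to the same rotation of trace -\frac{133}{169}; fixing the sign of the e_{2} e_{3} coefficient removes the ambiguity.


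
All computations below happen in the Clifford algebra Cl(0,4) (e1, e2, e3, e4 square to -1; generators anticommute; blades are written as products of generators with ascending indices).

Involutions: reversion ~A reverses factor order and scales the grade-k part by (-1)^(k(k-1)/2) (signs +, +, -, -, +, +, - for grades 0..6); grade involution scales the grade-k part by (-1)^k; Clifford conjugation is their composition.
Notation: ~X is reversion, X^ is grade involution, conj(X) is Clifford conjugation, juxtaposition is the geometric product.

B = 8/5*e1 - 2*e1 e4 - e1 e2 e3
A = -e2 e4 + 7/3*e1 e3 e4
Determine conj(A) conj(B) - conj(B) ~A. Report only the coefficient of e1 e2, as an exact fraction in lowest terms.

first term: 14/3*e3 - 2*e1 e2 + 7/3*e2 e4 + 56/15*e3 e4 - 8/5*e1 e2 e4 + e1 e3 e4
second term: -14/3*e3 + 2*e1 e2 + 7/3*e2 e4 - 56/15*e3 e4 - 8/5*e1 e2 e4 - e1 e3 e4
Answer: -4


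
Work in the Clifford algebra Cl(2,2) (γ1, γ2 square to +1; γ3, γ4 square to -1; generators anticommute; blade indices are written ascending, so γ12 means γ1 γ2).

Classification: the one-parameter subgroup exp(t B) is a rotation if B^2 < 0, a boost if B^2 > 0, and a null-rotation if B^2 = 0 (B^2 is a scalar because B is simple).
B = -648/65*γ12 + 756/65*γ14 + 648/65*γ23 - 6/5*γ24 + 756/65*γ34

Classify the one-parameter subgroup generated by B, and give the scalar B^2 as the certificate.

B^2 term by term: the squares give (-648/65)^2*(γ12)^2 + (756/65)^2*(γ14)^2 + (648/65)^2*(γ23)^2 + (-6/5)^2*(γ24)^2 + (756/65)^2*(γ34)^2 = 419904/4225*(-1) + 571536/4225*(+1) + 419904/4225*(+1) + 36/25*(+1) + 571536/4225*(-1) = 36/25 (each basis 2-blade squares to minus the product of its generators' squares); cross terms between blades sharing an index anticommute and cancel; the commuting (index-disjoint) pairs give grade-4 terms 2*c*c'*(blade product), which cancel blade by blade — γ1234: -979776/4225 + 979776/4225 = 0 — confirming B is simple. So B^2 = 36/25.
Answer: boost, certificate B^2 = 36/25. Because 36/25 is invariant under every versor sandwich, the classification follows from its sign alone.


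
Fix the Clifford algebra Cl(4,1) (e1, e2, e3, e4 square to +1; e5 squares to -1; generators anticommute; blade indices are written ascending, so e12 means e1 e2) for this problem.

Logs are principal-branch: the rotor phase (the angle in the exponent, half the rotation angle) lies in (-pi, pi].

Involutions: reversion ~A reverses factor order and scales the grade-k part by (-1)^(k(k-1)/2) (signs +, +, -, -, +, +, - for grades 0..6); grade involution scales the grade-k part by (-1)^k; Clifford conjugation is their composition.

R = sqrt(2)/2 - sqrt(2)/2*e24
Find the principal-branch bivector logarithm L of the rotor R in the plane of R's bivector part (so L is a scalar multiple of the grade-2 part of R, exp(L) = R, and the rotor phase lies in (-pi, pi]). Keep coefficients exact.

The scalar part of R is sqrt(2)/2, and that scalar determines the rotor phase on the principal branch; recovering the unit plane as bivector-part over sine of the phase gives L = phase * plane.
Concretely: cos(phase) = sqrt(2)/2 gives phase = ±pi/4, and since phase/sin(phase) is even the sign is immaterial: L = (phase/sin(phase)) * <R>_2 = (sqrt(2)*pi/4) * <R>_2.
Answer: -pi/4*e24


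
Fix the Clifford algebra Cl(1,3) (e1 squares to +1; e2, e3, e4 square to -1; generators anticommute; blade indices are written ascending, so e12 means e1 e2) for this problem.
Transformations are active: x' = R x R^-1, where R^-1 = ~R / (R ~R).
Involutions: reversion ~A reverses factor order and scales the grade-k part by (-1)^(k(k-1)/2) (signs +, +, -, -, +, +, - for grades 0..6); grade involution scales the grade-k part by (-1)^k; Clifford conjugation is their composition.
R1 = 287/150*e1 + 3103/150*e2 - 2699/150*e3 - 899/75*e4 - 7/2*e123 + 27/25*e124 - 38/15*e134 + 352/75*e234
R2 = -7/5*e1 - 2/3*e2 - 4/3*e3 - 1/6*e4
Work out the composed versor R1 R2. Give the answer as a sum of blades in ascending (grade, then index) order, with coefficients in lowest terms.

Distribute over the terms of R2 (each basis-blade product reordered to ascending indices, repeated generators contracted through their squares):
R1 (-7/5*e1) = -2009/750 + 21721/750*e12 - 18893/750*e13 - 6293/375*e14 + 49/10*e23 - 189/125*e24 + 266/75*e34 + 2464/375*e1234
R1 (-2/3*e2) = 3103/225 - 287/225*e12 + 7/3*e13 - 18/25*e14 - 2699/225*e23 - 1798/225*e24 + 704/225*e34 + 76/45*e1234
R1 (-4/3*e3) = -5398/225 - 14/3*e12 - 574/225*e13 + 152/45*e14 - 6206/225*e23 - 1408/225*e24 - 3596/225*e34 + 36/25*e1234
R1 (-1/6*e4) = -899/450 + 9/50*e12 - 19/45*e13 - 287/900*e14 + 176/225*e23 - 3103/900*e24 + 2699/900*e34 + 7/12*e1234
Summing the partial products and collecting blades:
Answer: -16736/1125 + 26099/1125*e12 - 19373/750*e13 - 64991/4500*e14 - 15253/450*e23 - 28813/1500*e24 - 5677/900*e34 + 46273/4500*e1234


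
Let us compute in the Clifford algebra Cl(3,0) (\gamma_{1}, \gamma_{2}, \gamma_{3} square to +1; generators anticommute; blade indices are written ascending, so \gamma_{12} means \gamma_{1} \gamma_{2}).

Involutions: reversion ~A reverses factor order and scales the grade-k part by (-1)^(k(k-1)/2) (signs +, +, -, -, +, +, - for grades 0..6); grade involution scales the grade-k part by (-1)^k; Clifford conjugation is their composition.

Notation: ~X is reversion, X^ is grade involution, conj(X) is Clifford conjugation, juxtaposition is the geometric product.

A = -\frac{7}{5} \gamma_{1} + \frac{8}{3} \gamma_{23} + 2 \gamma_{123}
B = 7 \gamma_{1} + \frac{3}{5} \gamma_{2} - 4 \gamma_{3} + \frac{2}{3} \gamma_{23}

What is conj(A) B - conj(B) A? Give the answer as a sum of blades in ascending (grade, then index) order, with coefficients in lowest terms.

first term: \frac{521}{45} - \frac{4}{3} \gamma_{1} + \frac{32}{3} \gamma_{2} + \frac{8}{5} \gamma_{3} - \frac{179}{25} \gamma_{12} - \frac{34}{5} \gamma_{13} + 14 \gamma_{23} - \frac{266}{15} \gamma_{123}
second term: \frac{521}{45} + \frac{4}{3} \gamma_{1} - \frac{32}{3} \gamma_{2} - \frac{8}{5} \gamma_{3} + \frac{179}{25} \gamma_{12} + \frac{34}{5} \gamma_{13} - 14 \gamma_{23} - \frac{266}{15} \gamma_{123}
Answer: -\frac{8}{3} \gamma_{1} + \frac{64}{3} \gamma_{2} + \frac{16}{5} \gamma_{3} - \frac{358}{25} \gamma_{12} - \frac{68}{5} \gamma_{13} + 28 \gamma_{23}


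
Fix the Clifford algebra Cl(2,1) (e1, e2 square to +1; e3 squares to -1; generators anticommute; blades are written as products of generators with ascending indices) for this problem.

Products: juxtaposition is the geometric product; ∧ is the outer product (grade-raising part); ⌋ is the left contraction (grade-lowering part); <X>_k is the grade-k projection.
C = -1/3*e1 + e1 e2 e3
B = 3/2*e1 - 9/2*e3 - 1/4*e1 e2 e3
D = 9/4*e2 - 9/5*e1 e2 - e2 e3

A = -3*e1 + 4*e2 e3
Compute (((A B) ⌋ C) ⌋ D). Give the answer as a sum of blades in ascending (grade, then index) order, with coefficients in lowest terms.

step 1: -9/2 - e1 + 18*e2 + 27/2*e1 e3 + 3/4*e2 e3 + 6*e1 e2 e3
step 2: 19/3 + 9/4*e1 - 27/2*e2 - 18*e1 e3 - e2 e3 - 9/2*e1 e2 e3
step 3: -235/8 - 243/10*e1 + 51/5*e2 + 27/2*e3 - 57/5*e1 e2 - 19/3*e2 e3
Answer: -235/8 - 243/10*e1 + 51/5*e2 + 27/2*e3 - 57/5*e1 e2 - 19/3*e2 e3


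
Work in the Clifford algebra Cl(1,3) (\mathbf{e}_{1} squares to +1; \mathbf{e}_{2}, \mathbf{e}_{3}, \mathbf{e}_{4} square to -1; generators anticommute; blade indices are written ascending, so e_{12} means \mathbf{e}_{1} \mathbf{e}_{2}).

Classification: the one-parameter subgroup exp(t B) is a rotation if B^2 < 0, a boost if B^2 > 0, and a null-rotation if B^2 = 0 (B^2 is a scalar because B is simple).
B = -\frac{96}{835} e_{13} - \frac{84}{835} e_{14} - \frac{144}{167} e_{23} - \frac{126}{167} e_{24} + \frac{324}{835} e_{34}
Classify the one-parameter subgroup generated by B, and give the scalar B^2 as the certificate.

B^2 term by term: the squares give (-\frac{96}{835})^2*(e_{13})^2 + (-\frac{84}{835})^2*(e_{14})^2 + (-\frac{144}{167})^2*(e_{23})^2 + (-\frac{126}{167})^2*(e_{24})^2 + (\frac{324}{835})^2*(e_{34})^2 = \frac{9216}{697225}*(+1) + \frac{7056}{697225}*(+1) + \frac{20736}{27889}*(-1) + \frac{15876}{27889}*(-1) + \frac{104976}{697225}*(-1) = -\frac{36}{25} (each basis 2-blade squares to minus the product of its generators' squares); cross terms between blades sharing an index anticommute and cancel; the commuting (index-disjoint) pairs give grade-4 terms 2*c*c'*(blade product), which cancel blade by blade — e_{1234}: -\frac{24192}{139445} + \frac{24192}{139445} = 0 — confirming B is simple. So B^2 = -\frac{36}{25}.
Answer: rotation, certificate B^2 = -\frac{36}{25}. The invariant at work: B^2 = -\frac{36}{25} is unchanged by conjugation, hence its sign classifies the subgroup whatever basis B is written in.


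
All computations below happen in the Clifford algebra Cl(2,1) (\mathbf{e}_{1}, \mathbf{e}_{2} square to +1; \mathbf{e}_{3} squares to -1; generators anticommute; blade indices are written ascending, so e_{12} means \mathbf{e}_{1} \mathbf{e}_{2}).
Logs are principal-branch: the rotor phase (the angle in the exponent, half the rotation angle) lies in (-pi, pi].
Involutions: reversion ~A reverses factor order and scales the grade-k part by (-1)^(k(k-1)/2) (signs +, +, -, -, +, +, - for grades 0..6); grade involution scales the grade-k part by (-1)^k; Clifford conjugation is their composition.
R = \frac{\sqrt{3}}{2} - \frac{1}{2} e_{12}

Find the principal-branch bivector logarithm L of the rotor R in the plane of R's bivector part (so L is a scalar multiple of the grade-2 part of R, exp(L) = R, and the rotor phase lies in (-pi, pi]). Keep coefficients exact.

The scalar part of R is \frac{\sqrt{3}}{2}, which fixes the principal-branch rotor phase; the unit plane is then the bivector part divided by the sine of that phase, and L is that plane scaled by the phase.
Concretely: cos(phase) = \frac{\sqrt{3}}{2} gives phase = ±\frac{\pi}{6}, and since phase/sin(phase) is even the sign is immaterial: L = (phase/sin(phase)) * <R>_2 = (\frac{\pi}{3}) * <R>_2.
Answer: - \frac{\pi}{6} e_{12}


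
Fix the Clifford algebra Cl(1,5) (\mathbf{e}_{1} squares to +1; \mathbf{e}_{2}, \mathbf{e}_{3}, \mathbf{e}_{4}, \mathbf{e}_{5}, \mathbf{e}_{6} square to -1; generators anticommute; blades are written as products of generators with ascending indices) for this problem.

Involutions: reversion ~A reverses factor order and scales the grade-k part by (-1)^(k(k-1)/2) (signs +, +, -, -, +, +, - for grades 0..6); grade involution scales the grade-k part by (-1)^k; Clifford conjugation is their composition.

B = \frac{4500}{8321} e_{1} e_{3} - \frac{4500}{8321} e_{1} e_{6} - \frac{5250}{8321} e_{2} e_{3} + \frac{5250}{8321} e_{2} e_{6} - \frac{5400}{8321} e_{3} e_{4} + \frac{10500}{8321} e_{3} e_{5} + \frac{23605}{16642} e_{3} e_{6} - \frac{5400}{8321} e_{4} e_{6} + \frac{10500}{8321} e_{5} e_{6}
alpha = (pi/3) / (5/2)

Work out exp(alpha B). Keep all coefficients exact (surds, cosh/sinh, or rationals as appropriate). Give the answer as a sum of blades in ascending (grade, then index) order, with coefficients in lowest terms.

B^2 term by term: the squares give (\frac{4500}{8321})^2*(e_{1} e_{3})^2 + (-\frac{4500}{8321})^2*(e_{1} e_{6})^2 + (-\frac{5250}{8321})^2*(e_{2} e_{3})^2 + (\frac{5250}{8321})^2*(e_{2} e_{6})^2 + (-\frac{5400}{8321})^2*(e_{3} e_{4})^2 + (\frac{10500}{8321})^2*(e_{3} e_{5})^2 + (\frac{23605}{16642})^2*(e_{3} e_{6})^2 + (-\frac{5400}{8321})^2*(e_{4} e_{6})^2 + (\frac{10500}{8321})^2*(e_{5} e_{6})^2 = \frac{20250000}{69239041}*(+1) + \frac{20250000}{69239041}*(+1) + \frac{27562500}{69239041}*(-1) + \frac{27562500}{69239041}*(-1) + \frac{29160000}{69239041}*(-1) + \frac{110250000}{69239041}*(-1) + \frac{557196025}{276956164}*(-1) + \frac{29160000}{69239041}*(-1) + \frac{110250000}{69239041}*(-1) = -\frac{25}{4} (each basis 2-blade squares to minus the product of its generators' squares); cross terms between blades sharing an index anticommute and cancel; the commuting (index-disjoint) pairs give grade-4 terms 2*c*c'*(blade product), which cancel blade by blade — e_{1} e_{2} e_{3} e_{6}: -\frac{47250000}{69239041} + \frac{47250000}{69239041} = 0; e_{1} e_{3} e_{4} e_{6}: -\frac{48600000}{69239041} + \frac{48600000}{69239041} = 0; e_{1} e_{3} e_{5} e_{6}: \frac{94500000}{69239041} - \frac{94500000}{69239041} = 0; e_{2} e_{3} e_{4} e_{6}: \frac{56700000}{69239041} - \frac{56700000}{69239041} = 0; e_{2} e_{3} e_{5} e_{6}: -\frac{110250000}{69239041} + \frac{110250000}{69239041} = 0; e_{3} e_{4} e_{5} e_{6}: -\frac{113400000}{69239041} + \frac{113400000}{69239041} = 0 — confirming B is simple. So B^2 = -\frac{25}{4}.
B^2 = -\frac{25}{4} — the series telescopes trigonometrically here: l = \frac{5}{2}, alpha*l = \frac{\pi}{3}, so exp(alpha B) = cos(\frac{\pi}{3}) + (sin(\frac{\pi}{3})/(\frac{5}{2}))*B = \frac{1}{2} + (\frac{\sqrt{3}}{5})*B.
Answer: \frac{1}{2} + \frac{900 \sqrt{3}}{8321} e_{1} e_{3} - \frac{900 \sqrt{3}}{8321} e_{1} e_{6} - \frac{1050 \sqrt{3}}{8321} e_{2} e_{3} + \frac{1050 \sqrt{3}}{8321} e_{2} e_{6} - \frac{1080 \sqrt{3}}{8321} e_{3} e_{4} + \frac{2100 \sqrt{3}}{8321} e_{3} e_{5} + \frac{4721 \sqrt{3}}{16642} e_{3} e_{6} - \frac{1080 \sqrt{3}}{8321} e_{4} e_{6} + \frac{2100 \sqrt{3}}{8321} e_{5} e_{6}


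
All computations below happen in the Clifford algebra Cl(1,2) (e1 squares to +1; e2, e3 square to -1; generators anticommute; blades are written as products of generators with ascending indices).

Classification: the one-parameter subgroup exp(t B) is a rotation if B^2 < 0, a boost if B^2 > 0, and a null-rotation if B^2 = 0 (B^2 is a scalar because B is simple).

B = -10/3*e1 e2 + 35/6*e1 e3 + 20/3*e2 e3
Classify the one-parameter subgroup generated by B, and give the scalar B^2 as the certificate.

B^2 term by term: the squares give (-10/3)^2*(e1 e2)^2 + (35/6)^2*(e1 e3)^2 + (20/3)^2*(e2 e3)^2 = 100/9*(+1) + 1225/36*(+1) + 400/9*(-1) = 25/36 (each basis 2-blade squares to minus the product of its generators' squares); cross terms between blades sharing an index anticommute and cancel. So B^2 = 25/36.
Answer: boost, certificate B^2 = 25/36. B^2 = 25/36 is basis-independent, so its sign is the whole story.


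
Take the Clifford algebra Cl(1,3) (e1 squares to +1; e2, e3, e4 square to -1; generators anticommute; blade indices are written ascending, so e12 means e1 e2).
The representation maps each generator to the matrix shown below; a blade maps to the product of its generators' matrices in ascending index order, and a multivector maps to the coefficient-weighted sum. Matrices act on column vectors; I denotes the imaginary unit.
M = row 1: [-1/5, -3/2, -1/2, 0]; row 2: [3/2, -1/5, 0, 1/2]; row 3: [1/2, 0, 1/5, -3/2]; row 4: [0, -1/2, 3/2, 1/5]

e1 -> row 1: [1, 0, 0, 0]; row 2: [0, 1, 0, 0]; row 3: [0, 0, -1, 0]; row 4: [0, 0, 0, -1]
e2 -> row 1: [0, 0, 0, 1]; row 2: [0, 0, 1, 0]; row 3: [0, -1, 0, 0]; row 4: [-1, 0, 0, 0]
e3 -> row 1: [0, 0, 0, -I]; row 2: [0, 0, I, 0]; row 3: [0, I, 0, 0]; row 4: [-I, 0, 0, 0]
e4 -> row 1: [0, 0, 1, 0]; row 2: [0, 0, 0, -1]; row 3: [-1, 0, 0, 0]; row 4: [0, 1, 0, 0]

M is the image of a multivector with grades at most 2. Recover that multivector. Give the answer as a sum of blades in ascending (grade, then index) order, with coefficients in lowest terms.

Method: the blade images are trace-orthogonal — tr(rho(e_A) rho(e_B)^-1) = 4 if A = B and 0 otherwise — and rho(e_A)^-1 = (e_A)^2 * rho(e_A) with (e_A)^2 = +1 or -1, so the coefficient of e_A in the preimage is (e_A)^2 * tr(M rho(e_A))/4.
Nonzero projections over blades of grade <= 2: e1: (e1)^2 = +1, tr(M rho(e1)) = -4/5, coefficient -1/5; e4: (e4)^2 = -1, tr(M rho(e4)) = 2, coefficient -1/2; e24: (e24)^2 = -1, tr(M rho(e24)) = 6, coefficient -3/2. Every other blade of grade <= 2 projects to 0.
Answer: -1/5*e1 - 1/2*e4 - 3/2*e24


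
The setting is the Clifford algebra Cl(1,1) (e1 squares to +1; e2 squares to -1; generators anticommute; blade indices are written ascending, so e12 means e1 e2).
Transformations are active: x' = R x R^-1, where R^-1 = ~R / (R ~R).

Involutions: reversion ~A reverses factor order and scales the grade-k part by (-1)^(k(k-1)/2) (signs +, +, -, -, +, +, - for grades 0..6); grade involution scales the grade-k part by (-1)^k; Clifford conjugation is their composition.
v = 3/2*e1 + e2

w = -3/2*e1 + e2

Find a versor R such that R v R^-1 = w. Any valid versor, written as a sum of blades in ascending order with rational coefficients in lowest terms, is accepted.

Equal squares first: v^2 = w^2 = 5/4. Then v + w = 2*e2 is a versor taking v to w, provided it is invertible.
Answer: 2*e2


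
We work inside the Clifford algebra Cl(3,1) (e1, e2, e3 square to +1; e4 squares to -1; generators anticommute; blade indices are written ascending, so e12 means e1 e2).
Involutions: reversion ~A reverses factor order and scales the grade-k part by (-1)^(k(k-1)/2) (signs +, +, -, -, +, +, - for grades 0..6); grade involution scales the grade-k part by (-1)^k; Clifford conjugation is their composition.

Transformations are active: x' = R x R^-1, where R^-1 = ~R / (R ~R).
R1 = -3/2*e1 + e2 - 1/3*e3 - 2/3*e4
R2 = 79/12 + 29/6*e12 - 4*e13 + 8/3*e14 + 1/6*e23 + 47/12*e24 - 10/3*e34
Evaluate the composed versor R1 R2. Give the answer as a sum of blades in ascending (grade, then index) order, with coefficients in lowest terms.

Distribute over the terms of R1 (each basis-blade product reordered to ascending indices, repeated generators contracted through their squares):
(-3/2*e1) R2 = -79/8*e1 - 29/4*e2 + 6*e3 - 4*e4 - 1/4*e123 - 47/8*e124 + 5*e134
(e2) R2 = -29/6*e1 + 79/12*e2 + 1/6*e3 + 47/12*e4 + 4*e123 - 8/3*e124 - 10/3*e234
(-1/3*e3) R2 = -4/3*e1 + 1/18*e2 - 79/36*e3 + 10/9*e4 - 29/18*e123 + 8/9*e134 + 47/36*e234
(-2/3*e4) R2 = -16/9*e1 - 47/18*e2 + 20/9*e3 - 79/18*e4 - 29/9*e124 + 8/3*e134 - 1/9*e234
Summing the partial products and collecting blades:
Answer: -1283/72*e1 - 29/9*e2 + 223/36*e3 - 121/36*e4 + 77/36*e123 - 847/72*e124 + 77/9*e134 - 77/36*e234


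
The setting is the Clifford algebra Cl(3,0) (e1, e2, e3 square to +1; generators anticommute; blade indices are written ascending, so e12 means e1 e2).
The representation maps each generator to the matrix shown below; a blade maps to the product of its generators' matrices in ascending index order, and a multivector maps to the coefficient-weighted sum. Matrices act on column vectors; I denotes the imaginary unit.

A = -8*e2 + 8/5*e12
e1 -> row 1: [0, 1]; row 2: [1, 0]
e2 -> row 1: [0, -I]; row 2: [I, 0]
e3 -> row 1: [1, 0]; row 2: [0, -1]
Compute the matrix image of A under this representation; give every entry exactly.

Bivector images (products of the table entries): rho(e12) = rho(e1)rho(e2) = row 1: [I, 0]; row 2: [0, -I].
M = (-8)*rho(e2) + (8/5)*rho(e12), summed entrywise:
Answer: row 1: [8*I/5, 8*I]; row 2: [-8*I, -8*I/5]


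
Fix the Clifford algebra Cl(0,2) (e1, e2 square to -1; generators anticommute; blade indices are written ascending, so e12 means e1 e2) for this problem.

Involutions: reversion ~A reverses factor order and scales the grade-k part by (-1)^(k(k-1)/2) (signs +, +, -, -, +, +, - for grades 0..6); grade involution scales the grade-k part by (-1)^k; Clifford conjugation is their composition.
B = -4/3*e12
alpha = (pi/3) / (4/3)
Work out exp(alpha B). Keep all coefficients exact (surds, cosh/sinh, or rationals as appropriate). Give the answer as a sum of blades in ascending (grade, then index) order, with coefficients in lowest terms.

B^2 = (-4/3)^2*(e12)^2 = 16/9*(-1) = -16/9 (a basis 2-blade squares to minus the product of its generators' squares).
B^2 = -16/9 — since the square is negative, the closed form is circular: l = 4/3, alpha*l = pi/3, so exp(alpha B) = cos(pi/3) + (sin(pi/3)/(4/3))*B = 1/2 + (3*sqrt(3)/8)*B.
Answer: 1/2 - sqrt(3)/2*e12


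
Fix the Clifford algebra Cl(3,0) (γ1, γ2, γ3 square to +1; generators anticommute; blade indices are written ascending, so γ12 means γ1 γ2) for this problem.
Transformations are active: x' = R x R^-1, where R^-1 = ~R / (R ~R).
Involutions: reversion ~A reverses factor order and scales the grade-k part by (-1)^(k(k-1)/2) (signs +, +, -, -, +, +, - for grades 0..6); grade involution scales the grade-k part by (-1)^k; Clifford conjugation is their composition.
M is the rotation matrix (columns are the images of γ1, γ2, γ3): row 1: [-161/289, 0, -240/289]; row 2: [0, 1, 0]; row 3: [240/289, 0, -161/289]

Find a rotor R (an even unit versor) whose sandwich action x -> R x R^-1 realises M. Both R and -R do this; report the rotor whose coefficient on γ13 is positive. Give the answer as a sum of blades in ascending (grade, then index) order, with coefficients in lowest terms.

Method: write R = a + b12*γ12 + b13*γ13 + b23*γ23 with a^2 + b12^2 + b13^2 + b23^2 = 1 (so R^-1 = ~R). Expanding the columns R e_j ~R gives tr M = 4a^2 - 1 and, from the antisymmetric part, M21 - M12 = -4a*b12, M13 - M31 = 4a*b13, M32 - M23 = -4a*b23.
Here tr M = -33/289, so a^2 = (1 + tr M)/4 = 64/289 and a = ±8/17. Taking a = 8/17: M21 - M12 = 0, M13 - M31 = -480/289, M32 - M23 = 0, giving b12 = 0, b13 = -15/17, b23 = 0, i.e. R = 8/17 - 15/17*γ13.
Its γ13 coefficient is negative, so report the other preimage -R.
Answer: -8/17 + 15/17*γ13. Uniqueness: Spin(3) -> SO(3) maps R and -R to the same rotation of trace -33/289; fixing the sign of the γ13 coefficient removes the ambiguity.


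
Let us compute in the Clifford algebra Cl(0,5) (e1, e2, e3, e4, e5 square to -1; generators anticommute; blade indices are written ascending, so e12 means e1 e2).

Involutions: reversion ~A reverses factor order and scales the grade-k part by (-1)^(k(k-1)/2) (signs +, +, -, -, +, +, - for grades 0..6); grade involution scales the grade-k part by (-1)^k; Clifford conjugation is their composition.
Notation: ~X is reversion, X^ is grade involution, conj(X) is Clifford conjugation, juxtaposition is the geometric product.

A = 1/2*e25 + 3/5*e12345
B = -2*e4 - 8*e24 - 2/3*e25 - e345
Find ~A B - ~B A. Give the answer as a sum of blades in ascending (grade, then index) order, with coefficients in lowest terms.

first term: -1/3 - 3/5*e12 - 4*e45 + 2/5*e134 - 24/5*e135 - 1/2*e234 - e245 - 6/5*e1235
second term: -1/3 + 3/5*e12 + 4*e45 - 2/5*e134 + 24/5*e135 + 1/2*e234 + e245 - 6/5*e1235
Answer: -6/5*e12 - 8*e45 + 4/5*e134 - 48/5*e135 - e234 - 2*e245


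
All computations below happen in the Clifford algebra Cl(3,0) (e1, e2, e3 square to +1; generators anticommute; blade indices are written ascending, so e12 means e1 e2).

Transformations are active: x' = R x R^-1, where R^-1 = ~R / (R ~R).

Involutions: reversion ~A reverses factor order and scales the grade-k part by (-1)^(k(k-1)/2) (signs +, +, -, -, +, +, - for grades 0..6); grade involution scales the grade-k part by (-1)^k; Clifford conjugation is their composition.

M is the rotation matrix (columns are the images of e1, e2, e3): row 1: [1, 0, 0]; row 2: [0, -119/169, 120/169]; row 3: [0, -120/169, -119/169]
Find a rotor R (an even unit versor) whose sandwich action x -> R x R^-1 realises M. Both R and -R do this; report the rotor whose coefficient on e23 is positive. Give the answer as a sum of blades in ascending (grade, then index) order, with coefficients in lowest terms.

Method: write R = a + b12*e12 + b13*e13 + b23*e23 with a^2 + b12^2 + b13^2 + b23^2 = 1 (so R^-1 = ~R). Expanding the columns R e_j ~R gives tr M = 4a^2 - 1 and, from the antisymmetric part, M21 - M12 = -4a*b12, M13 - M31 = 4a*b13, M32 - M23 = -4a*b23.
Here tr M = -69/169, so a^2 = (1 + tr M)/4 = 25/169 and a = ±5/13. Taking a = 5/13: M21 - M12 = 0, M13 - M31 = 0, M32 - M23 = -240/169, giving b12 = 0, b13 = 0, b23 = 12/13, i.e. R = 5/13 + 12/13*e23.
Its e23 coefficient is already positive.
Answer: 5/13 + 12/13*e23. Recall the cover is two-to-one: with M of trace -69/169, both preimages act alike, and the stated e23 sign chooses the sheet.


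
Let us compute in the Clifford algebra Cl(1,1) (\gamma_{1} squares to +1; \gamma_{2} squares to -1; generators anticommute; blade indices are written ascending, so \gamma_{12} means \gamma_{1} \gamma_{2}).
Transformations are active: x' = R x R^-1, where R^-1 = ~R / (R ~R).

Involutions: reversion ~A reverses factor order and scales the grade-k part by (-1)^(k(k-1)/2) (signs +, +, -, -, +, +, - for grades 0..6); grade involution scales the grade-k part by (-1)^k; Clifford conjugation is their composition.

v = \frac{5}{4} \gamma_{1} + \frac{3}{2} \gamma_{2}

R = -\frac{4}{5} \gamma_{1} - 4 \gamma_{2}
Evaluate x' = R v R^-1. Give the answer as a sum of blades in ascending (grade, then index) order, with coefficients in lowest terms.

~R = -\frac{4}{5} \gamma_{1} - 4 \gamma_{2}, and R ~R = -\frac{384}{25}, so R^-1 = ~R / (-\frac{384}{25}).
R v = 5 + \frac{19}{5} \gamma_{12}
Answer: -\frac{35}{48} \gamma_{1} + \frac{53}{48} \gamma_{2}


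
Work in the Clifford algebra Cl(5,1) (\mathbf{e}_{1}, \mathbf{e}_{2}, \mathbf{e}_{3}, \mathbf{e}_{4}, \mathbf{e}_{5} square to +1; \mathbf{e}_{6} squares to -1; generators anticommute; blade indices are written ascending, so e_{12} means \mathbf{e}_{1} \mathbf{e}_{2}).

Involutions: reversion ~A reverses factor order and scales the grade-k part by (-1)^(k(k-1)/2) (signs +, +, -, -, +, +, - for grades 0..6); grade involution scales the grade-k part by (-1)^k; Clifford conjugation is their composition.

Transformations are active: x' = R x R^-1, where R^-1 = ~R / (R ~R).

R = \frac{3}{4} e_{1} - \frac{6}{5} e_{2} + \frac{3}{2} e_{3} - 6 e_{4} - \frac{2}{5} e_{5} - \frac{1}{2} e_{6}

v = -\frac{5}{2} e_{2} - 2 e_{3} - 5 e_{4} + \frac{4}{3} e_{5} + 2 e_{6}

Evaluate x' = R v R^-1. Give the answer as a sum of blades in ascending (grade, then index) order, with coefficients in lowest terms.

~R = \frac{3}{4} e_{1} - \frac{6}{5} e_{2} + \frac{3}{2} e_{3} - 6 e_{4} - \frac{2}{5} e_{5} - \frac{1}{2} e_{6}, and R ~R = \frac{3213}{80}, so R^-1 = ~R / (\frac{3213}{80}).
R v = \frac{457}{15} - \frac{15}{8} e_{12} - \frac{3}{2} e_{13} - \frac{15}{4} e_{14} + e_{15} + \frac{3}{2} e_{16} + \frac{123}{20} e_{23} - 9 e_{24} - \frac{13}{5} e_{25} - \frac{73}{20} e_{26} - \frac{39}{2} e_{34} + \frac{6}{5} e_{35} + 2 e_{36} - 10 e_{45} - \frac{29}{2} e_{46} - \frac{2}{15} e_{56}
Answer: \frac{3656}{3213} e_{1} + \frac{21829}{32130} e_{2} + \frac{13738}{3213} e_{3} - \frac{13183}{3213} e_{4} - \frac{93508}{48195} e_{5} - \frac{26590}{9639} e_{6}


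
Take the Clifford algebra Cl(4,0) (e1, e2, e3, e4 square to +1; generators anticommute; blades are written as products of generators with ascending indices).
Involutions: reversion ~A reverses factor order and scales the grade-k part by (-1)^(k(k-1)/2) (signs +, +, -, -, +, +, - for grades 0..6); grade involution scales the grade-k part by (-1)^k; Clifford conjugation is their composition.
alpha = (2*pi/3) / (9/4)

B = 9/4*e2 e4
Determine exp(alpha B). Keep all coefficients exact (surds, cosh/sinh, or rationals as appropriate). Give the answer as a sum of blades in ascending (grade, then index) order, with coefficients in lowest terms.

B^2 = (9/4)^2*(e2 e4)^2 = 81/16*(-1) = -81/16 (a basis 2-blade squares to minus the product of its generators' squares).
B^2 = -81/16 — a negative square means the series sums to a rotation: l = 9/4, alpha*l = 2*pi/3, so exp(alpha B) = cos(2*pi/3) + (sin(2*pi/3)/(9/4))*B = -1/2 + (2*sqrt(3)/9)*B.
Answer: -1/2 + sqrt(3)/2*e2 e4


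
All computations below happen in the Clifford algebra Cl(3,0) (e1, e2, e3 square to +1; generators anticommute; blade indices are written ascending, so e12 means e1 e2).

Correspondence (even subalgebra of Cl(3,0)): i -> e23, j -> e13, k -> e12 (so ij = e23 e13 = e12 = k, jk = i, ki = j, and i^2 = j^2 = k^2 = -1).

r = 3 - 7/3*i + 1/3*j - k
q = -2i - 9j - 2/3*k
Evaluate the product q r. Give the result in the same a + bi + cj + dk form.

In blades: q = -2/3*e12 - 9*e13 - 2*e23, r = 3 - e12 + 1/3*e13 - 7/3*e23.
Distribute q over r term by term (generator squares from the signature, products reordered to ascending indices): (-2/3*e12)*r = -2/3 - 2*e12 + 14/9*e13 + 2/9*e23; (-9*e13)*r = 3 - 21*e12 - 27*e13 + 9*e23; (-2*e23)*r = -14/3 - 2/3*e12 - 2*e13 - 6*e23.
Sum: -7/3 - 71/3*e12 - 247/9*e13 + 29/9*e23; translating back through the correspondence:
Answer: -7/3 + 29/9*i - 247/9*j - 71/3*k
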